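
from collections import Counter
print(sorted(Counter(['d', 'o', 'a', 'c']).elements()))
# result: ['a', 'c', 'd', 'o']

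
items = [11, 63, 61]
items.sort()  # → [11, 61, 63]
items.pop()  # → 63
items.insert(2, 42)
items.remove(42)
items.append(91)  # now [11, 61, 91]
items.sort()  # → [11, 61, 91]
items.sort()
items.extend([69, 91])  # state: [11, 61, 91, 69, 91]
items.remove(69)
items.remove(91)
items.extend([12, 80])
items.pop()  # 80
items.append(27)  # [11, 61, 91, 12, 27]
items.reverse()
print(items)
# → [27, 12, 91, 61, 11]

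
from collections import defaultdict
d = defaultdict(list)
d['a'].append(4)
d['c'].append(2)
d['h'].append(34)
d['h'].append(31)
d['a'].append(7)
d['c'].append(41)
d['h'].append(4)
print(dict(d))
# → {'a': [4, 7], 'c': [2, 41], 'h': [34, 31, 4]}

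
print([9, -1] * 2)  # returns [9, -1, 9, -1]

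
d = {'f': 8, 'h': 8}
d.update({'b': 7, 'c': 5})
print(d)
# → {'f': 8, 'h': 8, 'b': 7, 'c': 5}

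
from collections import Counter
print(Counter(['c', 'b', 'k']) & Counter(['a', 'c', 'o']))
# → Counter({'c': 1})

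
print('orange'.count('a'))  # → 1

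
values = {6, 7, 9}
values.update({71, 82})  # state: {6, 7, 9, 71, 82}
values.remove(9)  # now {6, 7, 71, 82}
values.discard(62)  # {6, 7, 71, 82}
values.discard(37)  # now {6, 7, 71, 82}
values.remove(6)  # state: {7, 71, 82}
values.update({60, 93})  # {7, 60, 71, 82, 93}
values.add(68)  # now {7, 60, 68, 71, 82, 93}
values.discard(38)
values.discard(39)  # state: {7, 60, 68, 71, 82, 93}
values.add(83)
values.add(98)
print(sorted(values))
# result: [7, 60, 68, 71, 82, 83, 93, 98]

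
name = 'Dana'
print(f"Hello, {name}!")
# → Hello, Dana!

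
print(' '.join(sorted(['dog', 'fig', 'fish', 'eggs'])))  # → dog eggs fig fish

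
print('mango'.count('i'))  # 0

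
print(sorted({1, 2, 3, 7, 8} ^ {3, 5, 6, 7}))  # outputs [1, 2, 5, 6, 8]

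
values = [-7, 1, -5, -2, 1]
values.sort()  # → [-7, -5, -2, 1, 1]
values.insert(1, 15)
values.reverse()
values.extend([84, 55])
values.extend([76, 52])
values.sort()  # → [-7, -5, -2, 1, 1, 15, 52, 55, 76, 84]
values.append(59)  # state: [-7, -5, -2, 1, 1, 15, 52, 55, 76, 84, 59]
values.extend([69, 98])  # [-7, -5, -2, 1, 1, 15, 52, 55, 76, 84, 59, 69, 98]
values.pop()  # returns 98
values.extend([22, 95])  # [-7, -5, -2, 1, 1, 15, 52, 55, 76, 84, 59, 69, 22, 95]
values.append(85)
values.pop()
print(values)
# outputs [-7, -5, -2, 1, 1, 15, 52, 55, 76, 84, 59, 69, 22, 95]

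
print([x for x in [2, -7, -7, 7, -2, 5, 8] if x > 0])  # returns [2, 7, 5, 8]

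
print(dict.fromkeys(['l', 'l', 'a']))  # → {'l': None, 'a': None}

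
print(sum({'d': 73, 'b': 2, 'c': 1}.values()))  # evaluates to 76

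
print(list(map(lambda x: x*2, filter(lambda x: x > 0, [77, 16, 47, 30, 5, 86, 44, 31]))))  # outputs [154, 32, 94, 60, 10, 172, 88, 62]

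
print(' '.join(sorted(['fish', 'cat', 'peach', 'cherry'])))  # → cat cherry fish peach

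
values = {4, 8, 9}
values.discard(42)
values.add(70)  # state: {4, 8, 9, 70}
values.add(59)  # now {4, 8, 9, 59, 70}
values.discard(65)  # {4, 8, 9, 59, 70}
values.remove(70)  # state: {4, 8, 9, 59}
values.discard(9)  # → {4, 8, 59}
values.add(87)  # {4, 8, 59, 87}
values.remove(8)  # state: {4, 59, 87}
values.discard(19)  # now {4, 59, 87}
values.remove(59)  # {4, 87}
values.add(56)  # {4, 56, 87}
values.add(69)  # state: {4, 56, 69, 87}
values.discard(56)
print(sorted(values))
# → [4, 69, 87]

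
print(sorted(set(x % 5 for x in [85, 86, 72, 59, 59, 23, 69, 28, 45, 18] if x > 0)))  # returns [0, 1, 2, 3, 4]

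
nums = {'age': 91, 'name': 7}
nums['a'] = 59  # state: {'age': 91, 'name': 7, 'a': 59}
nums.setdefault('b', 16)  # 16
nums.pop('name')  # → 7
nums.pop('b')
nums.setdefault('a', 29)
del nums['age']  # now {'a': 59}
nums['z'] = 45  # {'a': 59, 'z': 45}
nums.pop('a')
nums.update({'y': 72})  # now {'z': 45, 'y': 72}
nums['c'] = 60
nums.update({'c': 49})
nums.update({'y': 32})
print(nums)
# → {'z': 45, 'y': 32, 'c': 49}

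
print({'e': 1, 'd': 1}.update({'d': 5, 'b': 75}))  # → None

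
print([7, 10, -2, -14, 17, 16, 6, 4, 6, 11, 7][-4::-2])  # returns [4, 16, -14, 10]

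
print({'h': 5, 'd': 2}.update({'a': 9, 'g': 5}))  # None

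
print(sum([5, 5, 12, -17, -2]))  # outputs 3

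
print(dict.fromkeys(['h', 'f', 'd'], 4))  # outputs {'h': 4, 'f': 4, 'd': 4}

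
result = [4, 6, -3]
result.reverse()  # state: [-3, 6, 4]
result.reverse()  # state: [4, 6, -3]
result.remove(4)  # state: [6, -3]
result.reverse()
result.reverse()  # [6, -3]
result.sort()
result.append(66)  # [-3, 6, 66]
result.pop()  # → 66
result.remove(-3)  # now [6]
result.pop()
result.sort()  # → []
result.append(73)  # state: [73]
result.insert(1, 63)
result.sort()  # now [63, 73]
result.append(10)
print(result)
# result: [63, 73, 10]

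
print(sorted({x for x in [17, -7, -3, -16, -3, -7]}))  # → [-16, -7, -3, 17]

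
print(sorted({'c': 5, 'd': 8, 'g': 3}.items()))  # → [('c', 5), ('d', 8), ('g', 3)]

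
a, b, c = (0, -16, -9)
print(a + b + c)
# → -25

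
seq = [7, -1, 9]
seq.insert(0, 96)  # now [96, 7, -1, 9]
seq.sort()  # [-1, 7, 9, 96]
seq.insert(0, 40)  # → [40, -1, 7, 9, 96]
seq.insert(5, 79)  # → [40, -1, 7, 9, 96, 79]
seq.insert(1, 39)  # [40, 39, -1, 7, 9, 96, 79]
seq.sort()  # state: [-1, 7, 9, 39, 40, 79, 96]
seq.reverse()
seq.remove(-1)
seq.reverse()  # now [7, 9, 39, 40, 79, 96]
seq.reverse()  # [96, 79, 40, 39, 9, 7]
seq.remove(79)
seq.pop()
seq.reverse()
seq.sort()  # [9, 39, 40, 96]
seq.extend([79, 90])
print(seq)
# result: [9, 39, 40, 96, 79, 90]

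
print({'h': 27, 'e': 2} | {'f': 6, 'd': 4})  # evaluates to {'h': 27, 'e': 2, 'f': 6, 'd': 4}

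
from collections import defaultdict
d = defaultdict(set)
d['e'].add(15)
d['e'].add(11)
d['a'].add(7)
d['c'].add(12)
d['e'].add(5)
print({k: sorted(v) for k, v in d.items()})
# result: {'e': [5, 11, 15], 'a': [7], 'c': [12]}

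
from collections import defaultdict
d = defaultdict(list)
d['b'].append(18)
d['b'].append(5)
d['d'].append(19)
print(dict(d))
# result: {'b': [18, 5], 'd': [19]}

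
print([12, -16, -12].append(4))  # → None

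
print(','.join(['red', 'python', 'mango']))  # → red,python,mango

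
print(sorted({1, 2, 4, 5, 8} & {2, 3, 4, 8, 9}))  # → [2, 4, 8]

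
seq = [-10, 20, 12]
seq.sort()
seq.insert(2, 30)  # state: [-10, 12, 30, 20]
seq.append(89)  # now [-10, 12, 30, 20, 89]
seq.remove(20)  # [-10, 12, 30, 89]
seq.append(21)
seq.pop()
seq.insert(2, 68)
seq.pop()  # 89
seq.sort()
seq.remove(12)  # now [-10, 30, 68]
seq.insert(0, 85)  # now [85, -10, 30, 68]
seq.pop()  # 68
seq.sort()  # [-10, 30, 85]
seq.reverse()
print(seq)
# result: [85, 30, -10]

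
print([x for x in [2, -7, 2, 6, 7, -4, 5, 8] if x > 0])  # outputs [2, 2, 6, 7, 5, 8]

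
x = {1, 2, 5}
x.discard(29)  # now {1, 2, 5}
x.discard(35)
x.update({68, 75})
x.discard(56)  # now {1, 2, 5, 68, 75}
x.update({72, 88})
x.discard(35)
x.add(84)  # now {1, 2, 5, 68, 72, 75, 84, 88}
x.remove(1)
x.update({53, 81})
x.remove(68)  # {2, 5, 53, 72, 75, 81, 84, 88}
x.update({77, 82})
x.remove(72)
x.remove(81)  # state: {2, 5, 53, 75, 77, 82, 84, 88}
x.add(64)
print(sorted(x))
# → [2, 5, 53, 64, 75, 77, 82, 84, 88]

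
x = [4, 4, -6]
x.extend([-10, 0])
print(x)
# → [4, 4, -6, -10, 0]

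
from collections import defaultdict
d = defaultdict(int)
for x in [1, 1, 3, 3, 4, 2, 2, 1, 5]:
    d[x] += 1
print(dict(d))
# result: {1: 3, 3: 2, 4: 1, 2: 2, 5: 1}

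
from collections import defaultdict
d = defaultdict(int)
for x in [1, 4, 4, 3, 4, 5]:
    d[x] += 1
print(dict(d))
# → {1: 1, 4: 3, 3: 1, 5: 1}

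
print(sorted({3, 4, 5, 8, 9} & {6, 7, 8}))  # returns [8]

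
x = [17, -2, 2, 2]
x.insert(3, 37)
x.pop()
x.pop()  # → 37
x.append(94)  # [17, -2, 2, 94]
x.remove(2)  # [17, -2, 94]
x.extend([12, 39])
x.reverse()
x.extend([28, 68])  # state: [39, 12, 94, -2, 17, 28, 68]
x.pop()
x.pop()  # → 28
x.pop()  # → 17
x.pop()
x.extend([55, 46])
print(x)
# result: [39, 12, 94, 55, 46]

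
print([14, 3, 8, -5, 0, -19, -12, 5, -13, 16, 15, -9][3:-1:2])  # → [-5, -19, 5, 16]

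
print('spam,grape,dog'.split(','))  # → ['spam', 'grape', 'dog']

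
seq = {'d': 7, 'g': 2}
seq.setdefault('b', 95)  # 95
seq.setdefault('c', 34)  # 34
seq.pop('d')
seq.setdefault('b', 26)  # 95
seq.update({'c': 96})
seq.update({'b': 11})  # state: {'g': 2, 'b': 11, 'c': 96}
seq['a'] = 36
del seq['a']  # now {'g': 2, 'b': 11, 'c': 96}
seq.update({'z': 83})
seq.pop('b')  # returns 11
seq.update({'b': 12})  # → {'g': 2, 'c': 96, 'z': 83, 'b': 12}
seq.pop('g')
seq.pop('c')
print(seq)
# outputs {'z': 83, 'b': 12}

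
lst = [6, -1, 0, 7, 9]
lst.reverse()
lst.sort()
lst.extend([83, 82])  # [-1, 0, 6, 7, 9, 83, 82]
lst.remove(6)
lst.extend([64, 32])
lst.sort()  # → [-1, 0, 7, 9, 32, 64, 82, 83]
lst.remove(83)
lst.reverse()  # [82, 64, 32, 9, 7, 0, -1]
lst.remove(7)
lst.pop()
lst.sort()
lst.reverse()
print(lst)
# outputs [82, 64, 32, 9, 0]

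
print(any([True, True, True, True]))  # True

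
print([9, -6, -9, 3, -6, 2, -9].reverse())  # None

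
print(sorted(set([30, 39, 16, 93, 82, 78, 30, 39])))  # [16, 30, 39, 78, 82, 93]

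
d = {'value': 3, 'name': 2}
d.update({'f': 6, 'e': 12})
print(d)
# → {'value': 3, 'name': 2, 'f': 6, 'e': 12}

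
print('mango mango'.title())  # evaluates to Mango Mango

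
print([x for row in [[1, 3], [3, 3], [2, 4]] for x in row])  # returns [1, 3, 3, 3, 2, 4]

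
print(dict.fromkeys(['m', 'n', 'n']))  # {'m': None, 'n': None}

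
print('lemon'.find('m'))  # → 2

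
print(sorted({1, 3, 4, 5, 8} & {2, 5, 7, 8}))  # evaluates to [5, 8]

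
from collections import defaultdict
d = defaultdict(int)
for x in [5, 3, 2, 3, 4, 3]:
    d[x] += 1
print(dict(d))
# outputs {5: 1, 3: 3, 2: 1, 4: 1}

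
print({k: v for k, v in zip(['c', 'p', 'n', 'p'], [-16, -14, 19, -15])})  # {'c': -16, 'p': -15, 'n': 19}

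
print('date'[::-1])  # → etad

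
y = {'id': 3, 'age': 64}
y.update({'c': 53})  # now {'id': 3, 'age': 64, 'c': 53}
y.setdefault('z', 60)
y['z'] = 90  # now {'id': 3, 'age': 64, 'c': 53, 'z': 90}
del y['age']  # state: {'id': 3, 'c': 53, 'z': 90}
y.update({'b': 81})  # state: {'id': 3, 'c': 53, 'z': 90, 'b': 81}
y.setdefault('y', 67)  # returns 67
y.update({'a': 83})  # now {'id': 3, 'c': 53, 'z': 90, 'b': 81, 'y': 67, 'a': 83}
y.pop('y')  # 67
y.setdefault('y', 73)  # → 73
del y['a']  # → {'id': 3, 'c': 53, 'z': 90, 'b': 81, 'y': 73}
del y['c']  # {'id': 3, 'z': 90, 'b': 81, 'y': 73}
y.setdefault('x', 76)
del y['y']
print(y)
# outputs {'id': 3, 'z': 90, 'b': 81, 'x': 76}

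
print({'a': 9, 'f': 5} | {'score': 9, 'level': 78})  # {'a': 9, 'f': 5, 'score': 9, 'level': 78}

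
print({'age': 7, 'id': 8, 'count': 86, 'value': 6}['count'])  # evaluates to 86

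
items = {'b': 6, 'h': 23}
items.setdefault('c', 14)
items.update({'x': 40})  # {'b': 6, 'h': 23, 'c': 14, 'x': 40}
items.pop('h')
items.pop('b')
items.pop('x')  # 40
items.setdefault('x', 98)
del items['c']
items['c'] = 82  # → {'x': 98, 'c': 82}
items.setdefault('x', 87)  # 98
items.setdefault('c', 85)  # 82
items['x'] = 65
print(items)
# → {'x': 65, 'c': 82}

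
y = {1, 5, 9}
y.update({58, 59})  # {1, 5, 9, 58, 59}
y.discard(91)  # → {1, 5, 9, 58, 59}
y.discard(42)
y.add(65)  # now {1, 5, 9, 58, 59, 65}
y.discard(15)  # {1, 5, 9, 58, 59, 65}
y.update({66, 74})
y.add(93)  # {1, 5, 9, 58, 59, 65, 66, 74, 93}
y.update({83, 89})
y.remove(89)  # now {1, 5, 9, 58, 59, 65, 66, 74, 83, 93}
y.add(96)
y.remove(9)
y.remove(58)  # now {1, 5, 59, 65, 66, 74, 83, 93, 96}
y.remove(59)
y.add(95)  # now {1, 5, 65, 66, 74, 83, 93, 95, 96}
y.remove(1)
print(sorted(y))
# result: [5, 65, 66, 74, 83, 93, 95, 96]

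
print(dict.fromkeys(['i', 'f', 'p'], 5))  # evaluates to {'i': 5, 'f': 5, 'p': 5}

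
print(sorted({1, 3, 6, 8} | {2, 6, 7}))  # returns [1, 2, 3, 6, 7, 8]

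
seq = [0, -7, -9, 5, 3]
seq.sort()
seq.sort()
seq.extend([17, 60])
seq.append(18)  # [-9, -7, 0, 3, 5, 17, 60, 18]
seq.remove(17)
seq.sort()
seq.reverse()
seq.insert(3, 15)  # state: [60, 18, 5, 15, 3, 0, -7, -9]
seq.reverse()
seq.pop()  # 60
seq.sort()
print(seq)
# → [-9, -7, 0, 3, 5, 15, 18]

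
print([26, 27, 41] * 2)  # [26, 27, 41, 26, 27, 41]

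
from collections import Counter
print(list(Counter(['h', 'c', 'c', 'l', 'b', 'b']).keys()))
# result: ['h', 'c', 'l', 'b']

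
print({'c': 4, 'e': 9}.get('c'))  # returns 4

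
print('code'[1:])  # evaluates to ode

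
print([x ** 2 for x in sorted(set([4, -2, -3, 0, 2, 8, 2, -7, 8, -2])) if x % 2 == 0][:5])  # [4, 0, 4, 16, 64]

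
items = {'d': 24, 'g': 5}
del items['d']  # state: {'g': 5}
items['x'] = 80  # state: {'g': 5, 'x': 80}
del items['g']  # {'x': 80}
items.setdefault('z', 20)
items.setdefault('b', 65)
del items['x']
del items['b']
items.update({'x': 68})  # {'z': 20, 'x': 68}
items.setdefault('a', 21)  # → 21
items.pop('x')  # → 68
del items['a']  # {'z': 20}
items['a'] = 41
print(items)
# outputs {'z': 20, 'a': 41}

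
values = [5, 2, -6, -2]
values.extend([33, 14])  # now [5, 2, -6, -2, 33, 14]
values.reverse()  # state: [14, 33, -2, -6, 2, 5]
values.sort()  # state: [-6, -2, 2, 5, 14, 33]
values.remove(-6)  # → [-2, 2, 5, 14, 33]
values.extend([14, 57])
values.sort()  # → [-2, 2, 5, 14, 14, 33, 57]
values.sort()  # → [-2, 2, 5, 14, 14, 33, 57]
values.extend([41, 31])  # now [-2, 2, 5, 14, 14, 33, 57, 41, 31]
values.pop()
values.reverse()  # [41, 57, 33, 14, 14, 5, 2, -2]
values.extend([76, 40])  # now [41, 57, 33, 14, 14, 5, 2, -2, 76, 40]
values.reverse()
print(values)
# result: [40, 76, -2, 2, 5, 14, 14, 33, 57, 41]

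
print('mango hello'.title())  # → Mango Hello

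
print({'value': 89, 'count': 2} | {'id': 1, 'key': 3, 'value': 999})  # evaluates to {'value': 999, 'count': 2, 'id': 1, 'key': 3}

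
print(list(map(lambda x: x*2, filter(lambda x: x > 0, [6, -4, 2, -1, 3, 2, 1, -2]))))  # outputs [12, 4, 6, 4, 2]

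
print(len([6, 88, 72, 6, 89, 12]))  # 6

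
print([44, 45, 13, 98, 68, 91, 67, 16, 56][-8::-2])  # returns [45]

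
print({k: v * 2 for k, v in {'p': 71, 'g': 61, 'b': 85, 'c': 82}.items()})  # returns {'p': 142, 'g': 122, 'b': 170, 'c': 164}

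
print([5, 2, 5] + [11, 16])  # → [5, 2, 5, 11, 16]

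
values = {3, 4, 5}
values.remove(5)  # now {3, 4}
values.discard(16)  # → {3, 4}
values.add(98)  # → {3, 4, 98}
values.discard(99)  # {3, 4, 98}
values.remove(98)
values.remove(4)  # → {3}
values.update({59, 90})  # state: {3, 59, 90}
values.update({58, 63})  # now {3, 58, 59, 63, 90}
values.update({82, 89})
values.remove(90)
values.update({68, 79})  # {3, 58, 59, 63, 68, 79, 82, 89}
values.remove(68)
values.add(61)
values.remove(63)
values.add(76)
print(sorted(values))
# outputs [3, 58, 59, 61, 76, 79, 82, 89]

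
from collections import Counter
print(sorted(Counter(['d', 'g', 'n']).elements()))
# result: ['d', 'g', 'n']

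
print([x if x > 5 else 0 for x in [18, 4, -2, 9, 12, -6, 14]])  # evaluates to [18, 0, 0, 9, 12, 0, 14]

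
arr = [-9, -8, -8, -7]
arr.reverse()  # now [-7, -8, -8, -9]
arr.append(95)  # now [-7, -8, -8, -9, 95]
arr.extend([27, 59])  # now [-7, -8, -8, -9, 95, 27, 59]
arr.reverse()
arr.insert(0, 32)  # [32, 59, 27, 95, -9, -8, -8, -7]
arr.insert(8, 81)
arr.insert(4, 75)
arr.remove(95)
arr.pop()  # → 81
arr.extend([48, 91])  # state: [32, 59, 27, 75, -9, -8, -8, -7, 48, 91]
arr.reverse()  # [91, 48, -7, -8, -8, -9, 75, 27, 59, 32]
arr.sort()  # [-9, -8, -8, -7, 27, 32, 48, 59, 75, 91]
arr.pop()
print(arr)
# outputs [-9, -8, -8, -7, 27, 32, 48, 59, 75]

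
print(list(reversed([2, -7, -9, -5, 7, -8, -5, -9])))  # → [-9, -5, -8, 7, -5, -9, -7, 2]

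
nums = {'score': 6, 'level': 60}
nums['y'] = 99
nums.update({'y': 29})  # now {'score': 6, 'level': 60, 'y': 29}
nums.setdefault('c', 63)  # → 63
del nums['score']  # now {'level': 60, 'y': 29, 'c': 63}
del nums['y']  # {'level': 60, 'c': 63}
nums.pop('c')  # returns 63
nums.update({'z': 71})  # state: {'level': 60, 'z': 71}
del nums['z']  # {'level': 60}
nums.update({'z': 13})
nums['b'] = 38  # {'level': 60, 'z': 13, 'b': 38}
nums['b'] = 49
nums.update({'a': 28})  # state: {'level': 60, 'z': 13, 'b': 49, 'a': 28}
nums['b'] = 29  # {'level': 60, 'z': 13, 'b': 29, 'a': 28}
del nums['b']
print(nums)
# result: {'level': 60, 'z': 13, 'a': 28}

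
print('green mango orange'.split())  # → ['green', 'mango', 'orange']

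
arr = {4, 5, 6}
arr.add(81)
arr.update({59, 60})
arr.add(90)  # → {4, 5, 6, 59, 60, 81, 90}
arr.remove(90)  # {4, 5, 6, 59, 60, 81}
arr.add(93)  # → {4, 5, 6, 59, 60, 81, 93}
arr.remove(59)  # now {4, 5, 6, 60, 81, 93}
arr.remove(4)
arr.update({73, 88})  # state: {5, 6, 60, 73, 81, 88, 93}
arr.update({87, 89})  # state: {5, 6, 60, 73, 81, 87, 88, 89, 93}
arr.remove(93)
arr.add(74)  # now {5, 6, 60, 73, 74, 81, 87, 88, 89}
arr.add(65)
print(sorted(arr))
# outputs [5, 6, 60, 65, 73, 74, 81, 87, 88, 89]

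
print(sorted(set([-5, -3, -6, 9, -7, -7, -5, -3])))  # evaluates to [-7, -6, -5, -3, 9]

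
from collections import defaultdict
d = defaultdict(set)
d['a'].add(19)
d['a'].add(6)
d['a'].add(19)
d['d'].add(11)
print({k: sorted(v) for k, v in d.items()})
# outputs {'a': [6, 19], 'd': [11]}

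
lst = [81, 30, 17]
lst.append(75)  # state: [81, 30, 17, 75]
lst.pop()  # 75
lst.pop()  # 17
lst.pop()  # 30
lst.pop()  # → 81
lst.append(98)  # [98]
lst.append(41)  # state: [98, 41]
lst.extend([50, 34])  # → [98, 41, 50, 34]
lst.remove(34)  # [98, 41, 50]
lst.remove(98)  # [41, 50]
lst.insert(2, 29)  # [41, 50, 29]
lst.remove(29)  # [41, 50]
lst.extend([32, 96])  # [41, 50, 32, 96]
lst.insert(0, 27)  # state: [27, 41, 50, 32, 96]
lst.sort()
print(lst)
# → [27, 32, 41, 50, 96]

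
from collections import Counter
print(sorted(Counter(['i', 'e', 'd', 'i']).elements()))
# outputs ['d', 'e', 'i', 'i']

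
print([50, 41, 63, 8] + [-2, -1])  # [50, 41, 63, 8, -2, -1]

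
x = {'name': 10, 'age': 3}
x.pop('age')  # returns 3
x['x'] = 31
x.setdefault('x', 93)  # 31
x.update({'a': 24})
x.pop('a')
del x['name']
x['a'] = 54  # {'x': 31, 'a': 54}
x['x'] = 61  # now {'x': 61, 'a': 54}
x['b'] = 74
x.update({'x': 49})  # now {'x': 49, 'a': 54, 'b': 74}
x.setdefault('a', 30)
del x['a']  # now {'x': 49, 'b': 74}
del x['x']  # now {'b': 74}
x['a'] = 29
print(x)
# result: {'b': 74, 'a': 29}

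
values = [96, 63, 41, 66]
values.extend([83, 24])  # [96, 63, 41, 66, 83, 24]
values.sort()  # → [24, 41, 63, 66, 83, 96]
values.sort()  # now [24, 41, 63, 66, 83, 96]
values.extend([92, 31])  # [24, 41, 63, 66, 83, 96, 92, 31]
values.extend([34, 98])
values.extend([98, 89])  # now [24, 41, 63, 66, 83, 96, 92, 31, 34, 98, 98, 89]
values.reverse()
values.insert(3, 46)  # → [89, 98, 98, 46, 34, 31, 92, 96, 83, 66, 63, 41, 24]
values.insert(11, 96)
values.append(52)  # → [89, 98, 98, 46, 34, 31, 92, 96, 83, 66, 63, 96, 41, 24, 52]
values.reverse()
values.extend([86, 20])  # [52, 24, 41, 96, 63, 66, 83, 96, 92, 31, 34, 46, 98, 98, 89, 86, 20]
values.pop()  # 20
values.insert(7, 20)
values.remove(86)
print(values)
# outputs [52, 24, 41, 96, 63, 66, 83, 20, 96, 92, 31, 34, 46, 98, 98, 89]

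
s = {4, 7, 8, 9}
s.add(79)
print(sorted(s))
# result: [4, 7, 8, 9, 79]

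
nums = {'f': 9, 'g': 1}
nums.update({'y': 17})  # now {'f': 9, 'g': 1, 'y': 17}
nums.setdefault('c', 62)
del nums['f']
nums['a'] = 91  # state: {'g': 1, 'y': 17, 'c': 62, 'a': 91}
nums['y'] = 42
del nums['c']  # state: {'g': 1, 'y': 42, 'a': 91}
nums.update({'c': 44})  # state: {'g': 1, 'y': 42, 'a': 91, 'c': 44}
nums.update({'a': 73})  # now {'g': 1, 'y': 42, 'a': 73, 'c': 44}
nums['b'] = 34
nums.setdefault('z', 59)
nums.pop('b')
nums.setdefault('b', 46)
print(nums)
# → {'g': 1, 'y': 42, 'a': 73, 'c': 44, 'z': 59, 'b': 46}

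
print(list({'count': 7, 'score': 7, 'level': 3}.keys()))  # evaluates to ['count', 'score', 'level']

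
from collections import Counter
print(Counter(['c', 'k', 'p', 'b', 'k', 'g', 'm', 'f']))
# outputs Counter({'k': 2, 'c': 1, 'p': 1, 'b': 1, 'g': 1, 'm': 1, 'f': 1})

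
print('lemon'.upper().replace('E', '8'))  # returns L8MON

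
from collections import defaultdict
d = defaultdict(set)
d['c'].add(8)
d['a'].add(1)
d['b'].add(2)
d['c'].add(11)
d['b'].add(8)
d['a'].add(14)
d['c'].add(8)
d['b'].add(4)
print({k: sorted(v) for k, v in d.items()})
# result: {'c': [8, 11], 'a': [1, 14], 'b': [2, 4, 8]}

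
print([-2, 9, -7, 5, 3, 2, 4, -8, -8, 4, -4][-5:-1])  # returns [4, -8, -8, 4]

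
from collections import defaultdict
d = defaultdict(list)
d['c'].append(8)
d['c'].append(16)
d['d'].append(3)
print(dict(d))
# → {'c': [8, 16], 'd': [3]}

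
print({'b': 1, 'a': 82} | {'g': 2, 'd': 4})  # {'b': 1, 'a': 82, 'g': 2, 'd': 4}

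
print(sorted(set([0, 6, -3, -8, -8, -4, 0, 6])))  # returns [-8, -4, -3, 0, 6]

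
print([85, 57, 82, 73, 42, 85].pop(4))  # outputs 42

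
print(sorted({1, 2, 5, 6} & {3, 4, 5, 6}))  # [5, 6]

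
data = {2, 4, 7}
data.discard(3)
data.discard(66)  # {2, 4, 7}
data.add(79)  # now {2, 4, 7, 79}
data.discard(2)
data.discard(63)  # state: {4, 7, 79}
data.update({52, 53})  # {4, 7, 52, 53, 79}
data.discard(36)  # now {4, 7, 52, 53, 79}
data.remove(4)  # {7, 52, 53, 79}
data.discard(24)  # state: {7, 52, 53, 79}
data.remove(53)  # {7, 52, 79}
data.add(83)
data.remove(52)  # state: {7, 79, 83}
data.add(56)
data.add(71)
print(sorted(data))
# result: [7, 56, 71, 79, 83]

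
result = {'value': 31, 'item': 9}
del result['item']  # {'value': 31}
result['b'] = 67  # {'value': 31, 'b': 67}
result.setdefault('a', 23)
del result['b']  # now {'value': 31, 'a': 23}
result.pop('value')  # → 31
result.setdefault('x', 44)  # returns 44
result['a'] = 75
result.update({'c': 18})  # {'a': 75, 'x': 44, 'c': 18}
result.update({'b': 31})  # {'a': 75, 'x': 44, 'c': 18, 'b': 31}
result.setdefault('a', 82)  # 75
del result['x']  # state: {'a': 75, 'c': 18, 'b': 31}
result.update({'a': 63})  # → {'a': 63, 'c': 18, 'b': 31}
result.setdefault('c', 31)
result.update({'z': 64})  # {'a': 63, 'c': 18, 'b': 31, 'z': 64}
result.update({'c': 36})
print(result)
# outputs {'a': 63, 'c': 36, 'b': 31, 'z': 64}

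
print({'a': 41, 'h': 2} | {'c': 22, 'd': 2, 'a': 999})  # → {'a': 999, 'h': 2, 'c': 22, 'd': 2}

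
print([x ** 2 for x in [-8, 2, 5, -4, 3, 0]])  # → [64, 4, 25, 16, 9, 0]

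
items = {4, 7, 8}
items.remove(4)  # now {7, 8}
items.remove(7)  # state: {8}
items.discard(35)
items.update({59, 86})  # {8, 59, 86}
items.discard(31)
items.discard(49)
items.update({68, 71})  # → {8, 59, 68, 71, 86}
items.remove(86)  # {8, 59, 68, 71}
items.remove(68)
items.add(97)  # {8, 59, 71, 97}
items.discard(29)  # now {8, 59, 71, 97}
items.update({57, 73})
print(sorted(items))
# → [8, 57, 59, 71, 73, 97]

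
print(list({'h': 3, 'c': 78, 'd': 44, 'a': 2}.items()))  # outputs [('h', 3), ('c', 78), ('d', 44), ('a', 2)]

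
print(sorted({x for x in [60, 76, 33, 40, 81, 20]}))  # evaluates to [20, 33, 40, 60, 76, 81]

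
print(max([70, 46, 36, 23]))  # 70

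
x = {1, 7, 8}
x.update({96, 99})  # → {1, 7, 8, 96, 99}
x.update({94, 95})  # {1, 7, 8, 94, 95, 96, 99}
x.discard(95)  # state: {1, 7, 8, 94, 96, 99}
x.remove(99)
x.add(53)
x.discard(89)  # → {1, 7, 8, 53, 94, 96}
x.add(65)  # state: {1, 7, 8, 53, 65, 94, 96}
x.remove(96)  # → {1, 7, 8, 53, 65, 94}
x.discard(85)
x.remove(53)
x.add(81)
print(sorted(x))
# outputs [1, 7, 8, 65, 81, 94]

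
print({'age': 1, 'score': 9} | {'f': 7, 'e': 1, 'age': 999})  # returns {'age': 999, 'score': 9, 'f': 7, 'e': 1}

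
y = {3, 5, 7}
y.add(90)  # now {3, 5, 7, 90}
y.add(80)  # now {3, 5, 7, 80, 90}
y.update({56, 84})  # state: {3, 5, 7, 56, 80, 84, 90}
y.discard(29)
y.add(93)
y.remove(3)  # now {5, 7, 56, 80, 84, 90, 93}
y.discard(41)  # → {5, 7, 56, 80, 84, 90, 93}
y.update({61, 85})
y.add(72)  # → {5, 7, 56, 61, 72, 80, 84, 85, 90, 93}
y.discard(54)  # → {5, 7, 56, 61, 72, 80, 84, 85, 90, 93}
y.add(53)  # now {5, 7, 53, 56, 61, 72, 80, 84, 85, 90, 93}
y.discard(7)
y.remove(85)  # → {5, 53, 56, 61, 72, 80, 84, 90, 93}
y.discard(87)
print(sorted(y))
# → [5, 53, 56, 61, 72, 80, 84, 90, 93]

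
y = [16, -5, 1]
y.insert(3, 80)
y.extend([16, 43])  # [16, -5, 1, 80, 16, 43]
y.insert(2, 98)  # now [16, -5, 98, 1, 80, 16, 43]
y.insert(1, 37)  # [16, 37, -5, 98, 1, 80, 16, 43]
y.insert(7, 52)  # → [16, 37, -5, 98, 1, 80, 16, 52, 43]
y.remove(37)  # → [16, -5, 98, 1, 80, 16, 52, 43]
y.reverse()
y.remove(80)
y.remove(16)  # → [43, 52, 1, 98, -5, 16]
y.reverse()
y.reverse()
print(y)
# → [43, 52, 1, 98, -5, 16]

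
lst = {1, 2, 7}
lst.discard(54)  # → {1, 2, 7}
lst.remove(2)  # {1, 7}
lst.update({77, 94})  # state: {1, 7, 77, 94}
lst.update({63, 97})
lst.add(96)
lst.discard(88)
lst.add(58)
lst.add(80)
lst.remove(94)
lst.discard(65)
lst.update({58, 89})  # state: {1, 7, 58, 63, 77, 80, 89, 96, 97}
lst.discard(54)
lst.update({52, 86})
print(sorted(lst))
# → [1, 7, 52, 58, 63, 77, 80, 86, 89, 96, 97]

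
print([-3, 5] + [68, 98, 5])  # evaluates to [-3, 5, 68, 98, 5]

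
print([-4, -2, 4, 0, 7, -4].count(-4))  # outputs 2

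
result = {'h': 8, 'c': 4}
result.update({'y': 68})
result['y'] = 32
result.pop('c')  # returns 4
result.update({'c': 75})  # {'h': 8, 'y': 32, 'c': 75}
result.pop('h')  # 8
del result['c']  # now {'y': 32}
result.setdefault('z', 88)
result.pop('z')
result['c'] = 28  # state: {'y': 32, 'c': 28}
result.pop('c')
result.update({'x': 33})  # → {'y': 32, 'x': 33}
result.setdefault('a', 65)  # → 65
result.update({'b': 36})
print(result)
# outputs {'y': 32, 'x': 33, 'a': 65, 'b': 36}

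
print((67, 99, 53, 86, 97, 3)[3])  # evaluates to 86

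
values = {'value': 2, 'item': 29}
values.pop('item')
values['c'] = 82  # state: {'value': 2, 'c': 82}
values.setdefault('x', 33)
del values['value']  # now {'c': 82, 'x': 33}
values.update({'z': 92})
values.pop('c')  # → 82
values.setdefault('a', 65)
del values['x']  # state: {'z': 92, 'a': 65}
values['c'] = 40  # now {'z': 92, 'a': 65, 'c': 40}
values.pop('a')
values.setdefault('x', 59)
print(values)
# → {'z': 92, 'c': 40, 'x': 59}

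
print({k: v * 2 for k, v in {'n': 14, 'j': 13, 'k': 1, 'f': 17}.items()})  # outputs {'n': 28, 'j': 26, 'k': 2, 'f': 34}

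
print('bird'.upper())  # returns BIRD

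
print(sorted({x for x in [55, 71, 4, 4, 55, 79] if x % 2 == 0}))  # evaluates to [4]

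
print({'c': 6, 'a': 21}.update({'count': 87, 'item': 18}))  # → None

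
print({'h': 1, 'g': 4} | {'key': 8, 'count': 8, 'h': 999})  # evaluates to {'h': 999, 'g': 4, 'key': 8, 'count': 8}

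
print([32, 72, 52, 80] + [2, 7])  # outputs [32, 72, 52, 80, 2, 7]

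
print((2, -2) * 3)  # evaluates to (2, -2, 2, -2, 2, -2)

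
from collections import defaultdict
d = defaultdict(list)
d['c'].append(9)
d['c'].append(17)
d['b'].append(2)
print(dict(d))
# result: {'c': [9, 17], 'b': [2]}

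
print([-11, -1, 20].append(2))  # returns None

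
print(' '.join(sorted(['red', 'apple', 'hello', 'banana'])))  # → apple banana hello red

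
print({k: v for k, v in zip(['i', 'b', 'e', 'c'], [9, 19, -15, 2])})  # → {'i': 9, 'b': 19, 'e': -15, 'c': 2}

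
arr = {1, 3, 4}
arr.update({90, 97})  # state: {1, 3, 4, 90, 97}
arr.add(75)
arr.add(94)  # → {1, 3, 4, 75, 90, 94, 97}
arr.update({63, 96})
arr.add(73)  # {1, 3, 4, 63, 73, 75, 90, 94, 96, 97}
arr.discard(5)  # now {1, 3, 4, 63, 73, 75, 90, 94, 96, 97}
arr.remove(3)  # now {1, 4, 63, 73, 75, 90, 94, 96, 97}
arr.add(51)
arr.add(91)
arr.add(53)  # {1, 4, 51, 53, 63, 73, 75, 90, 91, 94, 96, 97}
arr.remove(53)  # {1, 4, 51, 63, 73, 75, 90, 91, 94, 96, 97}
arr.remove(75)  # {1, 4, 51, 63, 73, 90, 91, 94, 96, 97}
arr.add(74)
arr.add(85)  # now {1, 4, 51, 63, 73, 74, 85, 90, 91, 94, 96, 97}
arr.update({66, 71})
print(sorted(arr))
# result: [1, 4, 51, 63, 66, 71, 73, 74, 85, 90, 91, 94, 96, 97]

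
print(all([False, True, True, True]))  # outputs False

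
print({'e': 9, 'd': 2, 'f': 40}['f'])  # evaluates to 40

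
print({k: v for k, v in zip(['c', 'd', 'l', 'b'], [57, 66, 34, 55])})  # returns {'c': 57, 'd': 66, 'l': 34, 'b': 55}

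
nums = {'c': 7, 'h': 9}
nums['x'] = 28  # {'c': 7, 'h': 9, 'x': 28}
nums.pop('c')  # 7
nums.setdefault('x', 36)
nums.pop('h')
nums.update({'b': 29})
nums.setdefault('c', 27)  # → 27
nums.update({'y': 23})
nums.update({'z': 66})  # {'x': 28, 'b': 29, 'c': 27, 'y': 23, 'z': 66}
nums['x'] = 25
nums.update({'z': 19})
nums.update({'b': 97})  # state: {'x': 25, 'b': 97, 'c': 27, 'y': 23, 'z': 19}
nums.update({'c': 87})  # {'x': 25, 'b': 97, 'c': 87, 'y': 23, 'z': 19}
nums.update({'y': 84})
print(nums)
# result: {'x': 25, 'b': 97, 'c': 87, 'y': 84, 'z': 19}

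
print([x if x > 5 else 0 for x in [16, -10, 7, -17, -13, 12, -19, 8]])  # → [16, 0, 7, 0, 0, 12, 0, 8]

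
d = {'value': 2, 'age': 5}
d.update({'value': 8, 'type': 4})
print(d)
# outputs {'value': 8, 'age': 5, 'type': 4}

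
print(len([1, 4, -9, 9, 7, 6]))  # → 6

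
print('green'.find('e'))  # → 2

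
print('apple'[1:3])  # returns pp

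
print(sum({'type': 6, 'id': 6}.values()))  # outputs 12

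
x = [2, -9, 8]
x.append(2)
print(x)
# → [2, -9, 8, 2]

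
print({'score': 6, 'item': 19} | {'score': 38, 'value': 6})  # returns {'score': 38, 'item': 19, 'value': 6}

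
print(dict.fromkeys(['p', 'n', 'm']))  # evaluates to {'p': None, 'n': None, 'm': None}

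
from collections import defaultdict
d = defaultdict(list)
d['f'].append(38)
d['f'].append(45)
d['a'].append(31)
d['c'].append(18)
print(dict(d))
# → {'f': [38, 45], 'a': [31], 'c': [18]}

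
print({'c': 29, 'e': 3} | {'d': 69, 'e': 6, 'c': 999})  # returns {'c': 999, 'e': 6, 'd': 69}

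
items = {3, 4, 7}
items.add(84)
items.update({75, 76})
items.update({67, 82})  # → {3, 4, 7, 67, 75, 76, 82, 84}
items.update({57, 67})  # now {3, 4, 7, 57, 67, 75, 76, 82, 84}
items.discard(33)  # {3, 4, 7, 57, 67, 75, 76, 82, 84}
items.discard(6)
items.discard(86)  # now {3, 4, 7, 57, 67, 75, 76, 82, 84}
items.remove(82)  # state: {3, 4, 7, 57, 67, 75, 76, 84}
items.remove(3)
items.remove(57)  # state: {4, 7, 67, 75, 76, 84}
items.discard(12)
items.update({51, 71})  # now {4, 7, 51, 67, 71, 75, 76, 84}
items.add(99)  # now {4, 7, 51, 67, 71, 75, 76, 84, 99}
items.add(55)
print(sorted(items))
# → [4, 7, 51, 55, 67, 71, 75, 76, 84, 99]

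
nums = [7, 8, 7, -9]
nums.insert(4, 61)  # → [7, 8, 7, -9, 61]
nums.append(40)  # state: [7, 8, 7, -9, 61, 40]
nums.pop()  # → 40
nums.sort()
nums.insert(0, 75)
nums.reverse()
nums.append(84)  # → [61, 8, 7, 7, -9, 75, 84]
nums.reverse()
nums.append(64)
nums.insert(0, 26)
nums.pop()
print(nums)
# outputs [26, 84, 75, -9, 7, 7, 8, 61]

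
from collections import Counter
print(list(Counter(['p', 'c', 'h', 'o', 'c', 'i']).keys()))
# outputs ['p', 'c', 'h', 'o', 'i']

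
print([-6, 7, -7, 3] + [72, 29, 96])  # [-6, 7, -7, 3, 72, 29, 96]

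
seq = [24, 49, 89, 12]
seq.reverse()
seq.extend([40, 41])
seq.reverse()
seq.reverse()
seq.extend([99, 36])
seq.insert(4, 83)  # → [12, 89, 49, 24, 83, 40, 41, 99, 36]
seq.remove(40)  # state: [12, 89, 49, 24, 83, 41, 99, 36]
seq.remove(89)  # [12, 49, 24, 83, 41, 99, 36]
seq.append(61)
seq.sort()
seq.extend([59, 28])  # [12, 24, 36, 41, 49, 61, 83, 99, 59, 28]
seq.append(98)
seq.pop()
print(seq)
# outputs [12, 24, 36, 41, 49, 61, 83, 99, 59, 28]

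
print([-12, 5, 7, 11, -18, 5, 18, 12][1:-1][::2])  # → [5, 11, 5]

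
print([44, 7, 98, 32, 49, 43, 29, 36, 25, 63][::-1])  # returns [63, 25, 36, 29, 43, 49, 32, 98, 7, 44]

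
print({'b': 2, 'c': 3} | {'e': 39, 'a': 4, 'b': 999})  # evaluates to {'b': 999, 'c': 3, 'e': 39, 'a': 4}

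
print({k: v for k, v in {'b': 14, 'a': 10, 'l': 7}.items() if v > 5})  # {'b': 14, 'a': 10, 'l': 7}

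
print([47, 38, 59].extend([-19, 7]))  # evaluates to None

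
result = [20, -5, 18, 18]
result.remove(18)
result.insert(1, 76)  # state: [20, 76, -5, 18]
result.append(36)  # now [20, 76, -5, 18, 36]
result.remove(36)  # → [20, 76, -5, 18]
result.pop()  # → 18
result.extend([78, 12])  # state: [20, 76, -5, 78, 12]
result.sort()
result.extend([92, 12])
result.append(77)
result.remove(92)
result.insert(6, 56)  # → [-5, 12, 20, 76, 78, 12, 56, 77]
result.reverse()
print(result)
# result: [77, 56, 12, 78, 76, 20, 12, -5]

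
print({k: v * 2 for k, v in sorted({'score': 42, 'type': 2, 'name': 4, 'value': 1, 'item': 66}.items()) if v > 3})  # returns {'item': 132, 'name': 8, 'score': 84}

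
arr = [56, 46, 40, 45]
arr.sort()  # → [40, 45, 46, 56]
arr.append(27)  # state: [40, 45, 46, 56, 27]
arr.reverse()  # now [27, 56, 46, 45, 40]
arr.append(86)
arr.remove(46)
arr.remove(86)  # [27, 56, 45, 40]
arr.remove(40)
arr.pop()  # 45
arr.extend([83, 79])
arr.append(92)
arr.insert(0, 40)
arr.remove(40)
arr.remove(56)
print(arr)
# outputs [27, 83, 79, 92]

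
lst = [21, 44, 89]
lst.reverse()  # [89, 44, 21]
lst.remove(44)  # [89, 21]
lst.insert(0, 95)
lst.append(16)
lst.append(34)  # [95, 89, 21, 16, 34]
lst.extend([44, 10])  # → [95, 89, 21, 16, 34, 44, 10]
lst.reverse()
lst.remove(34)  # [10, 44, 16, 21, 89, 95]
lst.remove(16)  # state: [10, 44, 21, 89, 95]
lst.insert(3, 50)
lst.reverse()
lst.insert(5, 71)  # [95, 89, 50, 21, 44, 71, 10]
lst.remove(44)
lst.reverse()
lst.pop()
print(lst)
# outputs [10, 71, 21, 50, 89]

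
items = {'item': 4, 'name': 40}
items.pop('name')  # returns 40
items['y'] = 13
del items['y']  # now {'item': 4}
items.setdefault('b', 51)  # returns 51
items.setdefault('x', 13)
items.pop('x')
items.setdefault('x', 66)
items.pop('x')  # 66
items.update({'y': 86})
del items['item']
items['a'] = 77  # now {'b': 51, 'y': 86, 'a': 77}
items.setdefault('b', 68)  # 51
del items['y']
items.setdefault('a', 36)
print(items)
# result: {'b': 51, 'a': 77}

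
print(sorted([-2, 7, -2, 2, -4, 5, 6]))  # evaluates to [-4, -2, -2, 2, 5, 6, 7]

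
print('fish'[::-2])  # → hi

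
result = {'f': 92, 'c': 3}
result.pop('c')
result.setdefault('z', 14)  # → 14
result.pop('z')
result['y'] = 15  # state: {'f': 92, 'y': 15}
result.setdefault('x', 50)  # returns 50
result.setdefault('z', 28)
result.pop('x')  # 50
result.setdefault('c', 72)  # 72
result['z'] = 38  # {'f': 92, 'y': 15, 'z': 38, 'c': 72}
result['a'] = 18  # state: {'f': 92, 'y': 15, 'z': 38, 'c': 72, 'a': 18}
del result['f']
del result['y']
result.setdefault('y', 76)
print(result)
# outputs {'z': 38, 'c': 72, 'a': 18, 'y': 76}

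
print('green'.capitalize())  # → Green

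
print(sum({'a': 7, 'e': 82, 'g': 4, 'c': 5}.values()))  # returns 98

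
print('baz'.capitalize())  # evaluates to Baz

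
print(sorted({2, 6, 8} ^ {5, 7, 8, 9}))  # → [2, 5, 6, 7, 9]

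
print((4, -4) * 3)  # (4, -4, 4, -4, 4, -4)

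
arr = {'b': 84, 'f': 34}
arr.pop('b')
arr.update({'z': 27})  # {'f': 34, 'z': 27}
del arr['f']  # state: {'z': 27}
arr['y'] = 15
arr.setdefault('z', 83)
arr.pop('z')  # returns 27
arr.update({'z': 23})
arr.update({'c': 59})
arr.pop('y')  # 15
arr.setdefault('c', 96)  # 59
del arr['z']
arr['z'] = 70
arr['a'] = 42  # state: {'c': 59, 'z': 70, 'a': 42}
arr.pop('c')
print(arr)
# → {'z': 70, 'a': 42}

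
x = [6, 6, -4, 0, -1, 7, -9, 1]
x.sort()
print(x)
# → [-9, -4, -1, 0, 1, 6, 6, 7]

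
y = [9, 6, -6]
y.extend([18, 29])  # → [9, 6, -6, 18, 29]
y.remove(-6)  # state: [9, 6, 18, 29]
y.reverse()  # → [29, 18, 6, 9]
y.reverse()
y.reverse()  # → [29, 18, 6, 9]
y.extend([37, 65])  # [29, 18, 6, 9, 37, 65]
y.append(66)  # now [29, 18, 6, 9, 37, 65, 66]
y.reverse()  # [66, 65, 37, 9, 6, 18, 29]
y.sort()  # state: [6, 9, 18, 29, 37, 65, 66]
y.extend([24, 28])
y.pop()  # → 28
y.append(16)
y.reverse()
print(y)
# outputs [16, 24, 66, 65, 37, 29, 18, 9, 6]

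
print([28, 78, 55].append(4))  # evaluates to None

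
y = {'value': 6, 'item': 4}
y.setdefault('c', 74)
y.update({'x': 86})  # {'value': 6, 'item': 4, 'c': 74, 'x': 86}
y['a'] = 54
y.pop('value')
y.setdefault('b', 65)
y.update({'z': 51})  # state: {'item': 4, 'c': 74, 'x': 86, 'a': 54, 'b': 65, 'z': 51}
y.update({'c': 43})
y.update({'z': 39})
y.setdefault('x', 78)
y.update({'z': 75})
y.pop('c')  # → 43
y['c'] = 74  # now {'item': 4, 'x': 86, 'a': 54, 'b': 65, 'z': 75, 'c': 74}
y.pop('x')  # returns 86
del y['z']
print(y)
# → {'item': 4, 'a': 54, 'b': 65, 'c': 74}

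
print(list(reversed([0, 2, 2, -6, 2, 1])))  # [1, 2, -6, 2, 2, 0]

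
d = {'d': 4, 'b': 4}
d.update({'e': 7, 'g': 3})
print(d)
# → {'d': 4, 'b': 4, 'e': 7, 'g': 3}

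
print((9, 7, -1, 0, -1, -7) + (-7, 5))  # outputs (9, 7, -1, 0, -1, -7, -7, 5)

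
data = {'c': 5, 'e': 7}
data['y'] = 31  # {'c': 5, 'e': 7, 'y': 31}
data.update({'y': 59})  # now {'c': 5, 'e': 7, 'y': 59}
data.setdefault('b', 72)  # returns 72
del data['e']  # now {'c': 5, 'y': 59, 'b': 72}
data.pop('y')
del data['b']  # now {'c': 5}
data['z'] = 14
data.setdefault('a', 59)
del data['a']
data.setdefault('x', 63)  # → 63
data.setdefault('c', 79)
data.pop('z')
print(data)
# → {'c': 5, 'x': 63}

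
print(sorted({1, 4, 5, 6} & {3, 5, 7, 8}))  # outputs [5]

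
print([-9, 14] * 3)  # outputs [-9, 14, -9, 14, -9, 14]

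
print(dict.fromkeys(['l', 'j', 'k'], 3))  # {'l': 3, 'j': 3, 'k': 3}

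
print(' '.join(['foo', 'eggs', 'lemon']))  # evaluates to foo eggs lemon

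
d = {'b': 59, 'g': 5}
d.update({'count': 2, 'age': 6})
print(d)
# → {'b': 59, 'g': 5, 'count': 2, 'age': 6}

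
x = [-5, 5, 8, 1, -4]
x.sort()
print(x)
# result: [-5, -4, 1, 5, 8]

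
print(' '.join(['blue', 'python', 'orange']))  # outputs blue python orange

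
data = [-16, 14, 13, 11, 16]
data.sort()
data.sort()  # [-16, 11, 13, 14, 16]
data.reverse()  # [16, 14, 13, 11, -16]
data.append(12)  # [16, 14, 13, 11, -16, 12]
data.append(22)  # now [16, 14, 13, 11, -16, 12, 22]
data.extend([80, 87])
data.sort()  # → [-16, 11, 12, 13, 14, 16, 22, 80, 87]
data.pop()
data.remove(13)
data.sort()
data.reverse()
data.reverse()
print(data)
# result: [-16, 11, 12, 14, 16, 22, 80]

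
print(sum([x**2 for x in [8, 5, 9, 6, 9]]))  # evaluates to 287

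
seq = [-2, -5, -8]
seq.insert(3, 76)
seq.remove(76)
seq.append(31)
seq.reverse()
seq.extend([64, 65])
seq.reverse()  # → [65, 64, -2, -5, -8, 31]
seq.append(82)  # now [65, 64, -2, -5, -8, 31, 82]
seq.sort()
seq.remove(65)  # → [-8, -5, -2, 31, 64, 82]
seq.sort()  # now [-8, -5, -2, 31, 64, 82]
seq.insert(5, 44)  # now [-8, -5, -2, 31, 64, 44, 82]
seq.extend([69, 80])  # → [-8, -5, -2, 31, 64, 44, 82, 69, 80]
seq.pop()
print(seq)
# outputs [-8, -5, -2, 31, 64, 44, 82, 69]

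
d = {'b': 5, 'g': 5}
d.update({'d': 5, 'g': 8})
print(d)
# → {'b': 5, 'g': 8, 'd': 5}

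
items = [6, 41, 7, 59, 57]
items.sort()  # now [6, 7, 41, 57, 59]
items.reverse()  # [59, 57, 41, 7, 6]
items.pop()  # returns 6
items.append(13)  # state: [59, 57, 41, 7, 13]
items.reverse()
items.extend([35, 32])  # [13, 7, 41, 57, 59, 35, 32]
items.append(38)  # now [13, 7, 41, 57, 59, 35, 32, 38]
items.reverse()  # [38, 32, 35, 59, 57, 41, 7, 13]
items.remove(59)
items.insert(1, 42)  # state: [38, 42, 32, 35, 57, 41, 7, 13]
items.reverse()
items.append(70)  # [13, 7, 41, 57, 35, 32, 42, 38, 70]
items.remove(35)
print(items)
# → [13, 7, 41, 57, 32, 42, 38, 70]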